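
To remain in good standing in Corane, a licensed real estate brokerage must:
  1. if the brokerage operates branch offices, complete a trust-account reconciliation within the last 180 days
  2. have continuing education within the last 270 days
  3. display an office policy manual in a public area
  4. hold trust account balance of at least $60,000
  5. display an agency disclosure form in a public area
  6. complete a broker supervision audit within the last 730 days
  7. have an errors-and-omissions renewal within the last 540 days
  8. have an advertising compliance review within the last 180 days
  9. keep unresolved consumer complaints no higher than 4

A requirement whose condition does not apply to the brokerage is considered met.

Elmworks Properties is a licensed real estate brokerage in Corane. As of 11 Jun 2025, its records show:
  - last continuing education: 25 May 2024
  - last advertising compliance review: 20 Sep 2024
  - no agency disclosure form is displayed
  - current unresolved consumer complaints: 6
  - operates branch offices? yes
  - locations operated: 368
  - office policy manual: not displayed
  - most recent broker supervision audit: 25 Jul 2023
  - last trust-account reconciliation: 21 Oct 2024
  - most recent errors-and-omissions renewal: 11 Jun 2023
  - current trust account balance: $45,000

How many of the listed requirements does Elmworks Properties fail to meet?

8

1. condition 'operates branch offices' holds; trust-account reconciliation 233 days ago vs limit 180 → not met
2. continuing education 382 days ago vs limit 270 → not met
3. office policy manual absent → not met
4. trust account balance $45,000 < $60,000 → not met
5. agency disclosure form absent → not met
6. broker supervision audit 687 days ago vs limit 730 → met
7. errors-and-omissions renewal 731 days ago vs limit 540 → not met
8. advertising compliance review 264 days ago vs limit 180 → not met
9. unresolved consumer complaints 6 > 4 → not met
Not met: 8 of 9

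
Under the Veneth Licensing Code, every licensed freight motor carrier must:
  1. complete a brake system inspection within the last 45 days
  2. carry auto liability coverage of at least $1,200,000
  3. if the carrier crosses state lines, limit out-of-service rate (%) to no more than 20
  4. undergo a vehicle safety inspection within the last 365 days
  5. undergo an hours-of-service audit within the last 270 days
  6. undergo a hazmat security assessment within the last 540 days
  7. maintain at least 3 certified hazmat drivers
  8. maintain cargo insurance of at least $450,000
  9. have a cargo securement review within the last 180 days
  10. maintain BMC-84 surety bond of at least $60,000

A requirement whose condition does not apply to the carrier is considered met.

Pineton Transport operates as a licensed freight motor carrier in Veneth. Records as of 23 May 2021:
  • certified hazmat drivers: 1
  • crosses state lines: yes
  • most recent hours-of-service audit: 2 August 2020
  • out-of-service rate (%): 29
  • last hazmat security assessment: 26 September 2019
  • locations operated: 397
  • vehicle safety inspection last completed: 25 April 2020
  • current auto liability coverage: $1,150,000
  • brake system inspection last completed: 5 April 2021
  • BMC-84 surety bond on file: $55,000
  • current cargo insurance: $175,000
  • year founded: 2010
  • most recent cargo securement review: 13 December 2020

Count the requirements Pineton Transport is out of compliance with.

1. brake system inspection 48 days ago vs limit 45 → not met
2. auto liability coverage $1,150,000 < $1,200,000 → not met
3. condition 'crosses state lines' holds; out-of-service rate (%) 29 > 20 → not met
4. vehicle safety inspection 393 days ago vs limit 365 → not met
5. hours-of-service audit 294 days ago vs limit 270 → not met
6. hazmat security assessment 605 days ago vs limit 540 → not met
7. certified hazmat drivers 1 < 3 → not met
8. cargo insurance $175,000 < $450,000 → not met
9. cargo securement review 161 days ago vs limit 180 → met
10. BMC-84 surety bond $55,000 < $60,000 → not met
Not met: 9 of 10

9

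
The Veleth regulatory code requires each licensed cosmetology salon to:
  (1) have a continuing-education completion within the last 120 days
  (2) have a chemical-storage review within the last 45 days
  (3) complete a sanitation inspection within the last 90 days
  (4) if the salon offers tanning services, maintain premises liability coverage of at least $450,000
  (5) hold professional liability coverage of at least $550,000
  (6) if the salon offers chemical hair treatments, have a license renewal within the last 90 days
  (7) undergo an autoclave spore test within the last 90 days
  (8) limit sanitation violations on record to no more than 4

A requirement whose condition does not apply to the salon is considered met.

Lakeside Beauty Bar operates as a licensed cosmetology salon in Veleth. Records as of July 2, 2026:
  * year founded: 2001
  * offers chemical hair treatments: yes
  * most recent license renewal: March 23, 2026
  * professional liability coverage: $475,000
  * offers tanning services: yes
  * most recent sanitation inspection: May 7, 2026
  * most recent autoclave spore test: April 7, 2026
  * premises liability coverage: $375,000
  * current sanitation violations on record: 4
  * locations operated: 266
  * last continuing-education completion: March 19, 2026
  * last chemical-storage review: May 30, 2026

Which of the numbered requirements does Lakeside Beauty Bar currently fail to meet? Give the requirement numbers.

4, 5, 6

1. continuing-education completion 105 days ago vs limit 120 → met
2. chemical-storage review 33 days ago vs limit 45 → met
3. sanitation inspection 56 days ago vs limit 90 → met
4. condition 'offers tanning services' holds; premises liability coverage $375,000 < $450,000 → not met
5. professional liability coverage $475,000 < $550,000 → not met
6. condition 'offers chemical hair treatments' holds; license renewal 101 days ago vs limit 90 → not met
7. autoclave spore test 86 days ago vs limit 90 → met
8. sanitation violations on record 4 ≤ 4 → met
Not met: 4, 5, 6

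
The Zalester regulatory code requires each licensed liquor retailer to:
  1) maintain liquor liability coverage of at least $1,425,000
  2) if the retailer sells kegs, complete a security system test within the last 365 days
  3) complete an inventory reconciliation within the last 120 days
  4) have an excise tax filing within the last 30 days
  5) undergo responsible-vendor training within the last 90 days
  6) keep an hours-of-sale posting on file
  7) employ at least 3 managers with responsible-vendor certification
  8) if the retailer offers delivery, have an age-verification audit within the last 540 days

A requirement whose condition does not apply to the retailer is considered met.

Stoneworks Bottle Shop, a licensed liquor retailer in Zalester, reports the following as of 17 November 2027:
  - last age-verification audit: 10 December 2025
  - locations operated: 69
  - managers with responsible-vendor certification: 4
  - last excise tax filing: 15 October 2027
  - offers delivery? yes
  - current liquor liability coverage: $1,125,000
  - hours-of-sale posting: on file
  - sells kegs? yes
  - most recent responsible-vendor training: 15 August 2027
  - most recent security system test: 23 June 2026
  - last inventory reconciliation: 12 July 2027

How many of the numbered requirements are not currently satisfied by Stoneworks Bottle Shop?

1. liquor liability coverage $1,125,000 < $1,425,000 → not met
2. condition 'sells kegs' holds; security system test 512 days ago vs limit 365 → not met
3. inventory reconciliation 128 days ago vs limit 120 → not met
4. excise tax filing 33 days ago vs limit 30 → not met
5. responsible-vendor training 94 days ago vs limit 90 → not met
6. hours-of-sale posting present → met
7. managers with responsible-vendor certification 4 ≥ 3 → met
8. condition 'offers delivery' holds; age-verification audit 707 days ago vs limit 540 → not met
Not met: 6 of 8

6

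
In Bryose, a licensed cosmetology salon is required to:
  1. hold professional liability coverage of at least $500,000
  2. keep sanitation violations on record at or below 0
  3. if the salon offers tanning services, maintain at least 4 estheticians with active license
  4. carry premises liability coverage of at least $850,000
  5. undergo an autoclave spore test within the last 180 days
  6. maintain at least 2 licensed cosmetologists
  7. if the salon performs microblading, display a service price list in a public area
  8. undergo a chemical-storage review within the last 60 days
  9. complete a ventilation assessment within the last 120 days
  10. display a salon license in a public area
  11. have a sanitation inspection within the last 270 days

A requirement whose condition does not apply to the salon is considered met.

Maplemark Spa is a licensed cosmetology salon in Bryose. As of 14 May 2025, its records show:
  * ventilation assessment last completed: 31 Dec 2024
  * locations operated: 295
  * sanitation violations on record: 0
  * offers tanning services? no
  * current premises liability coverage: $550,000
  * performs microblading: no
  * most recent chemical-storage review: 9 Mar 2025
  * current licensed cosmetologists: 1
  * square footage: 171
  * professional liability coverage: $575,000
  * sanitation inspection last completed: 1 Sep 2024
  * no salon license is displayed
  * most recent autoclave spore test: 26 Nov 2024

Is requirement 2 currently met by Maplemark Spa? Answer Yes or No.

2. sanitation violations on record 0 ≤ 0 → met

Yes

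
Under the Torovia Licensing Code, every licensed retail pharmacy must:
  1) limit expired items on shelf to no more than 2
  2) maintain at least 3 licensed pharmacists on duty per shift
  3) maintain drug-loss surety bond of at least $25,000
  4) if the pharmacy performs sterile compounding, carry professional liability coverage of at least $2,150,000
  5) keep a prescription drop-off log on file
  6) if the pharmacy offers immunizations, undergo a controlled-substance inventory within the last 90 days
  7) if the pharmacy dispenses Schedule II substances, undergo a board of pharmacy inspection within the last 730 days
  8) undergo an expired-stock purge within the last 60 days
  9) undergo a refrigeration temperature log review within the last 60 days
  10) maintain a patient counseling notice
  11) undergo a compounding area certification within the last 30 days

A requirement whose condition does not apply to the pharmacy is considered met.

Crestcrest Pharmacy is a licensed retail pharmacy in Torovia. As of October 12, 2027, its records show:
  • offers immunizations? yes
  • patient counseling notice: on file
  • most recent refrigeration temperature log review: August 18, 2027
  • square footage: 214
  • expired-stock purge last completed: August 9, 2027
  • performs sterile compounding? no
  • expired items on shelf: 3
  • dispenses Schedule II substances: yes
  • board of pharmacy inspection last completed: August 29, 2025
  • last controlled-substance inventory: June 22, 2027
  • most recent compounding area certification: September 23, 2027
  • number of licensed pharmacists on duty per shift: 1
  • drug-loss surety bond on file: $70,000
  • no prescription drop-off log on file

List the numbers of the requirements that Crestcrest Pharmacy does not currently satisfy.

1. expired items on shelf 3 > 2 → not met
2. licensed pharmacists on duty per shift 1 < 3 → not met
3. drug-loss surety bond $70,000 ≥ $25,000 → met
4. condition 'performs sterile compounding' does not hold → requirement n/a → met
5. prescription drop-off log absent → not met
6. condition 'offers immunizations' holds; controlled-substance inventory 112 days ago vs limit 90 → not met
7. condition 'dispenses Schedule II substances' holds; board of pharmacy inspection 774 days ago vs limit 730 → not met
8. expired-stock purge 64 days ago vs limit 60 → not met
9. refrigeration temperature log review 55 days ago vs limit 60 → met
10. patient counseling notice present → met
11. compounding area certification 19 days ago vs limit 30 → met
Not met: 1, 2, 5, 6, 7, 8

1, 2, 5, 6, 7, 8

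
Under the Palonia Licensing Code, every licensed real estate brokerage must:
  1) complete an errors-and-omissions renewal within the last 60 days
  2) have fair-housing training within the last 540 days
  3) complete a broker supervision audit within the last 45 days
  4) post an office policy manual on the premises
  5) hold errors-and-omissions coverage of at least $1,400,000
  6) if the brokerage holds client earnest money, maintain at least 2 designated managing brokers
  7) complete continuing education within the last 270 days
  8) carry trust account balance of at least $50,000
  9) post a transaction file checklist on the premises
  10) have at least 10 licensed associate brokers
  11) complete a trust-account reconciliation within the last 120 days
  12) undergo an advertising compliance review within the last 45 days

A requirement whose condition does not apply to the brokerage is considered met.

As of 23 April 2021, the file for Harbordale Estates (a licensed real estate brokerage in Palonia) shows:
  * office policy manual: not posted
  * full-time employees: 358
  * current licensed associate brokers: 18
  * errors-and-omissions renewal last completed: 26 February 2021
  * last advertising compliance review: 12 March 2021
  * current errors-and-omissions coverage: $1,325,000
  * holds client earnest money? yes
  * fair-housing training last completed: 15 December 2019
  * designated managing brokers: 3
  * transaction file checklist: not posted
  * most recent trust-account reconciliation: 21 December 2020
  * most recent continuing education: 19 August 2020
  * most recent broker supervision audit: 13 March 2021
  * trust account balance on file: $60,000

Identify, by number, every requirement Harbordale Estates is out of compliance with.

1. errors-and-omissions renewal 56 days ago vs limit 60 → met
2. fair-housing training 495 days ago vs limit 540 → met
3. broker supervision audit 41 days ago vs limit 45 → met
4. office policy manual absent → not met
5. errors-and-omissions coverage $1,325,000 < $1,400,000 → not met
6. condition 'holds client earnest money' holds; designated managing brokers 3 ≥ 2 → met
7. continuing education 247 days ago vs limit 270 → met
8. trust account balance $60,000 ≥ $50,000 → met
9. transaction file checklist absent → not met
10. licensed associate brokers 18 ≥ 10 → met
11. trust-account reconciliation 123 days ago vs limit 120 → not met
12. advertising compliance review 42 days ago vs limit 45 → met
Not met: 4, 5, 9, 11

4, 5, 9, 11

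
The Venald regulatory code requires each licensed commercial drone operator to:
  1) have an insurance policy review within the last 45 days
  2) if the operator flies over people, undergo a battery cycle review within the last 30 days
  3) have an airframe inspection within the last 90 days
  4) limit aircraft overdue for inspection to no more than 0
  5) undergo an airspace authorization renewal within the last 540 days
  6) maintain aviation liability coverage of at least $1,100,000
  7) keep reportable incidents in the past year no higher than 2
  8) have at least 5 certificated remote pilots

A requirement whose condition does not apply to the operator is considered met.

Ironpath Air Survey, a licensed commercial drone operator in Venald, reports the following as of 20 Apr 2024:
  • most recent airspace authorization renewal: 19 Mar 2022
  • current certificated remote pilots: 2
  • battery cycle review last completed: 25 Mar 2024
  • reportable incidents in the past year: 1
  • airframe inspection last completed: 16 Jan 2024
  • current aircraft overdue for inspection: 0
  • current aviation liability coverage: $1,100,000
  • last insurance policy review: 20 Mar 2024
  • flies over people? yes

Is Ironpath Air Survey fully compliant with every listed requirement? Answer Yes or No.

1. insurance policy review 31 days ago vs limit 45 → met
2. condition 'flies over people' holds; battery cycle review 26 days ago vs limit 30 → met
3. airframe inspection 95 days ago vs limit 90 → not met
4. aircraft overdue for inspection 0 ≤ 0 → met
5. airspace authorization renewal 763 days ago vs limit 540 → not met
6. aviation liability coverage $1,100,000 ≥ $1,100,000 → met
7. reportable incidents in the past year 1 ≤ 2 → met
8. certificated remote pilots 2 < 5 → not met
Not met: 3, 5, 8

No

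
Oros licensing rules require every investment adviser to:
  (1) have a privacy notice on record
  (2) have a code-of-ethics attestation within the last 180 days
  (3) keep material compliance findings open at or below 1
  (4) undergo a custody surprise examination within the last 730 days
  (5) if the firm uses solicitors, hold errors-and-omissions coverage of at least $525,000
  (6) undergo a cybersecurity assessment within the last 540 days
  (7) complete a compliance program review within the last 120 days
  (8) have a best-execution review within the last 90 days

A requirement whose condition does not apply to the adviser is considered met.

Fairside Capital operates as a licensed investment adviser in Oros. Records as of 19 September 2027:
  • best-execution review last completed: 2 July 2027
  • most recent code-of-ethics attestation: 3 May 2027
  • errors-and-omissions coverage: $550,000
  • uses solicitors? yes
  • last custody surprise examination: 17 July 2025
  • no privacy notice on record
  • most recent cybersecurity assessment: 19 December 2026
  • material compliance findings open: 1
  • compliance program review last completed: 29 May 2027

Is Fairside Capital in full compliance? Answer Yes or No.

No

1. privacy notice absent → not met
2. code-of-ethics attestation 139 days ago vs limit 180 → met
3. material compliance findings open 1 ≤ 1 → met
4. custody surprise examination 794 days ago vs limit 730 → not met
5. condition 'uses solicitors' holds; errors-and-omissions coverage $550,000 ≥ $525,000 → met
6. cybersecurity assessment 274 days ago vs limit 540 → met
7. compliance program review 113 days ago vs limit 120 → met
8. best-execution review 79 days ago vs limit 90 → met
Not met: 1, 4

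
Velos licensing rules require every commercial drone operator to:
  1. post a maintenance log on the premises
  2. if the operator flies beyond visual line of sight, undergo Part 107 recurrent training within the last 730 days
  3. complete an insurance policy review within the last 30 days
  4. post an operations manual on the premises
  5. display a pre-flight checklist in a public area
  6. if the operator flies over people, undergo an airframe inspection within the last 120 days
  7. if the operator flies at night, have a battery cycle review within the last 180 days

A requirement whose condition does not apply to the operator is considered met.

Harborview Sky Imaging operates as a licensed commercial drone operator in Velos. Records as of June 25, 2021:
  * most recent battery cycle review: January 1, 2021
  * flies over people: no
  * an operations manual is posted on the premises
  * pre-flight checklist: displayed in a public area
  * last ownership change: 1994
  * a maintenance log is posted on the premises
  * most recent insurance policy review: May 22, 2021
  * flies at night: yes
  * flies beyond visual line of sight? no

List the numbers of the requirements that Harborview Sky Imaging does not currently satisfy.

1. maintenance log present → met
2. condition 'flies beyond visual line of sight' does not hold → requirement n/a → met
3. insurance policy review 34 days ago vs limit 30 → not met
4. operations manual present → met
5. pre-flight checklist present → met
6. condition 'flies over people' does not hold → requirement n/a → met
7. condition 'flies at night' holds; battery cycle review 175 days ago vs limit 180 → met
Not met: 3

3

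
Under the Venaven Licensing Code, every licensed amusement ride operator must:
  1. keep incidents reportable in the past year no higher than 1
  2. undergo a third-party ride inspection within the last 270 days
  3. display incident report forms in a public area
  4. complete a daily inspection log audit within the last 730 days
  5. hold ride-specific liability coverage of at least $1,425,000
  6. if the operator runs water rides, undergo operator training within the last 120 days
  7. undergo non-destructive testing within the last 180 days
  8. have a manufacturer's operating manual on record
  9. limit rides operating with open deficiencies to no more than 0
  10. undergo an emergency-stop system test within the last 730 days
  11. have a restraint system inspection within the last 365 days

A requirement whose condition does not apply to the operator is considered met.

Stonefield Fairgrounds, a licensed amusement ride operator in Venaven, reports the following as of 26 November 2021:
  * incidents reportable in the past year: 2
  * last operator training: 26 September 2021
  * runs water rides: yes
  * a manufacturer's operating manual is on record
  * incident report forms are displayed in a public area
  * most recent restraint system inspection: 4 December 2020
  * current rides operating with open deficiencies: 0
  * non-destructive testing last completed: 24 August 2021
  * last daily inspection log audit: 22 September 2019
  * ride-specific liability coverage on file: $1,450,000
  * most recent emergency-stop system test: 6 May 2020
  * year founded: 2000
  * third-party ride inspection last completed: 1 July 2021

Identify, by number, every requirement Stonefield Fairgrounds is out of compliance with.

1. incidents reportable in the past year 2 > 1 → not met
2. third-party ride inspection 148 days ago vs limit 270 → met
3. incident report forms present → met
4. daily inspection log audit 796 days ago vs limit 730 → not met
5. ride-specific liability coverage $1,450,000 ≥ $1,425,000 → met
6. condition 'runs water rides' holds; operator training 61 days ago vs limit 120 → met
7. non-destructive testing 94 days ago vs limit 180 → met
8. manufacturer's operating manual present → met
9. rides operating with open deficiencies 0 ≤ 0 → met
10. emergency-stop system test 569 days ago vs limit 730 → met
11. restraint system inspection 357 days ago vs limit 365 → met
Not met: 1, 4

1, 4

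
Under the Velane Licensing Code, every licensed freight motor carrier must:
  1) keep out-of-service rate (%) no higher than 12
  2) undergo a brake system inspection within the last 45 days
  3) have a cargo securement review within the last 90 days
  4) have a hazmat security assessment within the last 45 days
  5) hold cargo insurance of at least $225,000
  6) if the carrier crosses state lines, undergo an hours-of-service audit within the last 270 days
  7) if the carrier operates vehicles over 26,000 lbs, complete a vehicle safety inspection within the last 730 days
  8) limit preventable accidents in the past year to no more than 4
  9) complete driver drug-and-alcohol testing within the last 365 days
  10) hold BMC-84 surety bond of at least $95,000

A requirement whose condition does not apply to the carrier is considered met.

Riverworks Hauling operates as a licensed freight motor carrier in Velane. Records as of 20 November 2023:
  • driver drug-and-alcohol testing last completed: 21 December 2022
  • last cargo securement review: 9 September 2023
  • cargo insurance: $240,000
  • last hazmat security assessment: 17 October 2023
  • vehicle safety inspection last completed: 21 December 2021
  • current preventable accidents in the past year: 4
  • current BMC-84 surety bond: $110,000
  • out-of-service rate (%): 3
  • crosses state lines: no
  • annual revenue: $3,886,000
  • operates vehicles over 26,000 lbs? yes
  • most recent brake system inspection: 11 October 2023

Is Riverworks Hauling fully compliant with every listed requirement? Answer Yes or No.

Yes

1. out-of-service rate (%) 3 ≤ 12 → met
2. brake system inspection 40 days ago vs limit 45 → met
3. cargo securement review 72 days ago vs limit 90 → met
4. hazmat security assessment 34 days ago vs limit 45 → met
5. cargo insurance $240,000 ≥ $225,000 → met
6. condition 'crosses state lines' does not hold → requirement n/a → met
7. condition 'operates vehicles over 26,000 lbs' holds; vehicle safety inspection 699 days ago vs limit 730 → met
8. preventable accidents in the past year 4 ≤ 4 → met
9. driver drug-and-alcohol testing 334 days ago vs limit 365 → met
10. BMC-84 surety bond $110,000 ≥ $95,000 → met
All met.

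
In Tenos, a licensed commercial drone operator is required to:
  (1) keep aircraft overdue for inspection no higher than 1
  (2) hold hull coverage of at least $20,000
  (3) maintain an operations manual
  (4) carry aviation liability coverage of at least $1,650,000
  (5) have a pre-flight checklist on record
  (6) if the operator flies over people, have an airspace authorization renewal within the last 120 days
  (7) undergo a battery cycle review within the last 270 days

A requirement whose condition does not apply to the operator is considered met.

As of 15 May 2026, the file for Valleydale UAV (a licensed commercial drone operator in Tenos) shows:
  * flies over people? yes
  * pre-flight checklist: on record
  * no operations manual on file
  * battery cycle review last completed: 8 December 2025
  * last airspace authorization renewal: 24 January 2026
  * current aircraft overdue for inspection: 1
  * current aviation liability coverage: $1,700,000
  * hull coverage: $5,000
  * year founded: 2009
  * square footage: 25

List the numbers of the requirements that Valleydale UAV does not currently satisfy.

2, 3

1. aircraft overdue for inspection 1 ≤ 1 → met
2. hull coverage $5,000 < $20,000 → not met
3. operations manual absent → not met
4. aviation liability coverage $1,700,000 ≥ $1,650,000 → met
5. pre-flight checklist present → met
6. condition 'flies over people' holds; airspace authorization renewal 111 days ago vs limit 120 → met
7. battery cycle review 158 days ago vs limit 270 → met
Not met: 2, 3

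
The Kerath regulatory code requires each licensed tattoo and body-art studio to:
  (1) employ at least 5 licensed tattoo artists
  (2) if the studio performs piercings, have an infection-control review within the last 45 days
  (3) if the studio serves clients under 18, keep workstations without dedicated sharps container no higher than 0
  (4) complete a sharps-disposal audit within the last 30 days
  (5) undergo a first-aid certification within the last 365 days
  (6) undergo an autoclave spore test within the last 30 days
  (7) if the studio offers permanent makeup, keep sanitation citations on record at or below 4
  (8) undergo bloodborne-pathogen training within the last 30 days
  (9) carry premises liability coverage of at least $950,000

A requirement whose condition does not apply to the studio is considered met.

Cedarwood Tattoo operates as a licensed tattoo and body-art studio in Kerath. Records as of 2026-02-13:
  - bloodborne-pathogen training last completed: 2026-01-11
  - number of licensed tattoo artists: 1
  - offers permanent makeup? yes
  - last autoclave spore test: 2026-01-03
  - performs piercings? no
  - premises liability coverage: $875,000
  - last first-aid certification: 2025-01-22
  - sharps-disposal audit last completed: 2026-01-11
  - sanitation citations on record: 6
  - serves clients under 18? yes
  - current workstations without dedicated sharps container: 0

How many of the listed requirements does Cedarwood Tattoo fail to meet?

1. licensed tattoo artists 1 < 5 → not met
2. condition 'performs piercings' does not hold → requirement n/a → met
3. condition 'serves clients under 18' holds; workstations without dedicated sharps container 0 ≤ 0 → met
4. sharps-disposal audit 33 days ago vs limit 30 → not met
5. first-aid certification 387 days ago vs limit 365 → not met
6. autoclave spore test 41 days ago vs limit 30 → not met
7. condition 'offers permanent makeup' holds; sanitation citations on record 6 > 4 → not met
8. bloodborne-pathogen training 33 days ago vs limit 30 → not met
9. premises liability coverage $875,000 < $950,000 → not met
Not met: 7 of 9

7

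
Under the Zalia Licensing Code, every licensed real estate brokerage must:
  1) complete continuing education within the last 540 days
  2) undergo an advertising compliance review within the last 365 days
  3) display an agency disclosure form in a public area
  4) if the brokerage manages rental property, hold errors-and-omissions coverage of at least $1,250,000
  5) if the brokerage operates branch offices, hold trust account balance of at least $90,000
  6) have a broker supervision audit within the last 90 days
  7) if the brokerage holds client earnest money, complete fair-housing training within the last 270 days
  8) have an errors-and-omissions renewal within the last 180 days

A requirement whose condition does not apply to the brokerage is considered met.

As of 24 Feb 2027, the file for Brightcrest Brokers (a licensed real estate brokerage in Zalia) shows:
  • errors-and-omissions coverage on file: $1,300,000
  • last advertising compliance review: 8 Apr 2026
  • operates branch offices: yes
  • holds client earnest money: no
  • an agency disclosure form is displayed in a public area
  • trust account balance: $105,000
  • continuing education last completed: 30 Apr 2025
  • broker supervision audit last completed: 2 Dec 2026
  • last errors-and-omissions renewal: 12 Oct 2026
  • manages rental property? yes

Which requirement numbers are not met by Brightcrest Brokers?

1. continuing education 665 days ago vs limit 540 → not met
2. advertising compliance review 322 days ago vs limit 365 → met
3. agency disclosure form present → met
4. condition 'manages rental property' holds; errors-and-omissions coverage $1,300,000 ≥ $1,250,000 → met
5. condition 'operates branch offices' holds; trust account balance $105,000 ≥ $90,000 → met
6. broker supervision audit 84 days ago vs limit 90 → met
7. condition 'holds client earnest money' does not hold → requirement n/a → met
8. errors-and-omissions renewal 135 days ago vs limit 180 → met
Not met: 1

1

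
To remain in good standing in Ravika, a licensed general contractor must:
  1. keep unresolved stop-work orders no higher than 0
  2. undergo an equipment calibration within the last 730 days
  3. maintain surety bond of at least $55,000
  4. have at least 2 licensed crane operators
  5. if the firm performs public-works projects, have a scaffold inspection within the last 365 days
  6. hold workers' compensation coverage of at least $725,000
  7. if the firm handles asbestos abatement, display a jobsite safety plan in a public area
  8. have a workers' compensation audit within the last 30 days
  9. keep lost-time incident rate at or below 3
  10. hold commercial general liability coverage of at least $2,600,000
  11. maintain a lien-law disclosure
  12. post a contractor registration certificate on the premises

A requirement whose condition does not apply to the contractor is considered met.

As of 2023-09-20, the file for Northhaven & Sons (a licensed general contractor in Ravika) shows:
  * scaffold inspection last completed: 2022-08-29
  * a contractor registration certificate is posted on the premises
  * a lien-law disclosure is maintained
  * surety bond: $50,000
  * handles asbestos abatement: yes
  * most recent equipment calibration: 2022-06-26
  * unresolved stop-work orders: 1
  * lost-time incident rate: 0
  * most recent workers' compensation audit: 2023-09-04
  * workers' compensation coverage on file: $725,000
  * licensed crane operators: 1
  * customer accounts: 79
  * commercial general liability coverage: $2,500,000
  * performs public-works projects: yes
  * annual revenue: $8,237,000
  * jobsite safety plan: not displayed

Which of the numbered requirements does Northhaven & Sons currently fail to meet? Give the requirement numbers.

1, 3, 4, 5, 7, 10

1. unresolved stop-work orders 1 > 0 → not met
2. equipment calibration 451 days ago vs limit 730 → met
3. surety bond $50,000 < $55,000 → not met
4. licensed crane operators 1 < 2 → not met
5. condition 'performs public-works projects' holds; scaffold inspection 387 days ago vs limit 365 → not met
6. workers' compensation coverage $725,000 ≥ $725,000 → met
7. condition 'handles asbestos abatement' holds; jobsite safety plan absent → not met
8. workers' compensation audit 16 days ago vs limit 30 → met
9. lost-time incident rate 0 ≤ 3 → met
10. commercial general liability coverage $2,500,000 < $2,600,000 → not met
11. lien-law disclosure present → met
12. contractor registration certificate present → met
Not met: 1, 3, 4, 5, 7, 10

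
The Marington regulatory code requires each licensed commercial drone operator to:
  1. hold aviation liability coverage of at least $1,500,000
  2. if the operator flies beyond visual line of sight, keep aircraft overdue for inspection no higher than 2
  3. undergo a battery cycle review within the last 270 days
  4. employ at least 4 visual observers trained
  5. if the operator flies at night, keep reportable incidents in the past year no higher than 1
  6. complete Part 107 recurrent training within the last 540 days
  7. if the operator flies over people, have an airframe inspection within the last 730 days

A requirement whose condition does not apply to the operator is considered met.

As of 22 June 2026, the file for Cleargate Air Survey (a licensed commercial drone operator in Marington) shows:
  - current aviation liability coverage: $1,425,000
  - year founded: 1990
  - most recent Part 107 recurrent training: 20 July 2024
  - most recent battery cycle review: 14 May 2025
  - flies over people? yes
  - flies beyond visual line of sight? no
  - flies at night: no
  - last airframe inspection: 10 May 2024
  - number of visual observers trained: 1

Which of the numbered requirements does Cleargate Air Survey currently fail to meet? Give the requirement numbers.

1, 3, 4, 6, 7

1. aviation liability coverage $1,425,000 < $1,500,000 → not met
2. condition 'flies beyond visual line of sight' does not hold → requirement n/a → met
3. battery cycle review 404 days ago vs limit 270 → not met
4. visual observers trained 1 < 4 → not met
5. condition 'flies at night' does not hold → requirement n/a → met
6. Part 107 recurrent training 702 days ago vs limit 540 → not met
7. condition 'flies over people' holds; airframe inspection 773 days ago vs limit 730 → not met
Not met: 1, 3, 4, 6, 7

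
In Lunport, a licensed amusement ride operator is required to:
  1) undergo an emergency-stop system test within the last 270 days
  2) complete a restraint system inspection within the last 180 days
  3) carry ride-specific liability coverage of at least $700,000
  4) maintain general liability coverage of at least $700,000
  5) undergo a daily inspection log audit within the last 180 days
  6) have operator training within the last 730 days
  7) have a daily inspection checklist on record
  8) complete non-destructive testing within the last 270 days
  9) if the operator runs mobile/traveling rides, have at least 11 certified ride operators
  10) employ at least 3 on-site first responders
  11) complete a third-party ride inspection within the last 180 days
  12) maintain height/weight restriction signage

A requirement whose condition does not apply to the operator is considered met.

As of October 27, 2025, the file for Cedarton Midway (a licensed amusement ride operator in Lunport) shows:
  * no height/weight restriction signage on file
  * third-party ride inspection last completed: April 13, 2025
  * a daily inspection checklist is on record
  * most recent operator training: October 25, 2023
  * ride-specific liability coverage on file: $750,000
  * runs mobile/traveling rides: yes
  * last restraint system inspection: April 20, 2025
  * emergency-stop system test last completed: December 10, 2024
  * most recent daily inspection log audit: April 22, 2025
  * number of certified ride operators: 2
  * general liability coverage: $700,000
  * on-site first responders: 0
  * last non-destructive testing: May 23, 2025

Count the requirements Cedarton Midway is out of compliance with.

1. emergency-stop system test 321 days ago vs limit 270 → not met
2. restraint system inspection 190 days ago vs limit 180 → not met
3. ride-specific liability coverage $750,000 ≥ $700,000 → met
4. general liability coverage $700,000 ≥ $700,000 → met
5. daily inspection log audit 188 days ago vs limit 180 → not met
6. operator training 733 days ago vs limit 730 → not met
7. daily inspection checklist present → met
8. non-destructive testing 157 days ago vs limit 270 → met
9. condition 'runs mobile/traveling rides' holds; certified ride operators 2 < 11 → not met
10. on-site first responders 0 < 3 → not met
11. third-party ride inspection 197 days ago vs limit 180 → not met
12. height/weight restriction signage absent → not met
Not met: 8 of 12

8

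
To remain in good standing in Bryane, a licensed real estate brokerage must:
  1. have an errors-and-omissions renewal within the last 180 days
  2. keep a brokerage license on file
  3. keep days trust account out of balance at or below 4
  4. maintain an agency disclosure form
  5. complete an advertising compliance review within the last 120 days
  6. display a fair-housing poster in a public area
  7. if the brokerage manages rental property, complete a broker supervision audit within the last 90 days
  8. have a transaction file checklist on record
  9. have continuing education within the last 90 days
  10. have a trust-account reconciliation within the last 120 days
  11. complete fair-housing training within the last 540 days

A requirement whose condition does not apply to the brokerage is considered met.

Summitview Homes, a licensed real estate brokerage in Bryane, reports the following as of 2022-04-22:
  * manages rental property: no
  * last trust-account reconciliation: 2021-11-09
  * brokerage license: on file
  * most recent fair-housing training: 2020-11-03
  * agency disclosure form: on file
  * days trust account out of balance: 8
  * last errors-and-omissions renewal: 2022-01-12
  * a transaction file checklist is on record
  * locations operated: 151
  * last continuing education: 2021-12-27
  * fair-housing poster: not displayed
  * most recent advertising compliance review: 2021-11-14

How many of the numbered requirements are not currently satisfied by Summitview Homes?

1. errors-and-omissions renewal 100 days ago vs limit 180 → met
2. brokerage license present → met
3. days trust account out of balance 8 > 4 → not met
4. agency disclosure form present → met
5. advertising compliance review 159 days ago vs limit 120 → not met
6. fair-housing poster absent → not met
7. condition 'manages rental property' does not hold → requirement n/a → met
8. transaction file checklist present → met
9. continuing education 116 days ago vs limit 90 → not met
10. trust-account reconciliation 164 days ago vs limit 120 → not met
11. fair-housing training 535 days ago vs limit 540 → met
Not met: 5 of 11

5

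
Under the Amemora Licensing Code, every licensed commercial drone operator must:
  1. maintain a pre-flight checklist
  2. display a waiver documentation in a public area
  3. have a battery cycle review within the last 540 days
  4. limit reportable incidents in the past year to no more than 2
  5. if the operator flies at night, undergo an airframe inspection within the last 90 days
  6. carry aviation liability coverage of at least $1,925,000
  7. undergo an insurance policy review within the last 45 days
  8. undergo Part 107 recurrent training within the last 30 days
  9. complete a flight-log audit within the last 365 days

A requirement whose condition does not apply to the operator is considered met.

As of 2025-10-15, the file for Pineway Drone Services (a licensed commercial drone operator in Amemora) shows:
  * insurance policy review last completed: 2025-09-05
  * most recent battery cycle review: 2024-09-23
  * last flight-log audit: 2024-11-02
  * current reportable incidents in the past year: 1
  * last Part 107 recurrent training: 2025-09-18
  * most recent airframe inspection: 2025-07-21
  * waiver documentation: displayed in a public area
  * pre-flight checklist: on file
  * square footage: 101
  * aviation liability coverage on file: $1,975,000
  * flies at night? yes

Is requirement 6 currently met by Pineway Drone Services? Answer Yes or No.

6. aviation liability coverage $1,975,000 ≥ $1,925,000 → met

Yes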